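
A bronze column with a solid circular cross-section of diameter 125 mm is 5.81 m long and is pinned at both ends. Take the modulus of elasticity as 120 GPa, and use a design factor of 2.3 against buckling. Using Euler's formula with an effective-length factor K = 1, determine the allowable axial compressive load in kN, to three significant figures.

I = πd⁴/64 = π×125⁴/64 = 1.198×10^7 mm⁴.
Effective length L_e = KL = 1×5.81 m = 5810 mm.
Euler critical load P_cr = π²EI/L_e² = π²×120000×1.198×10^7/5810² = 420500 N.
P_allow = P_cr/n = 420500/2.3 = 182800 N.

P_allow = 183 kN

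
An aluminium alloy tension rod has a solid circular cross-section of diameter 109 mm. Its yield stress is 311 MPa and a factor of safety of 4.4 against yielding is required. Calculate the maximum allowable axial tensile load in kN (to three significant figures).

σ_allow = 311/4.4 = 70.68 MPa.
A = πd²/4 = π×109²/4 = 9331 mm².
F_allow = σ_allow × A = 70.68×9331 = 659600 N.

F_allow = 660 kN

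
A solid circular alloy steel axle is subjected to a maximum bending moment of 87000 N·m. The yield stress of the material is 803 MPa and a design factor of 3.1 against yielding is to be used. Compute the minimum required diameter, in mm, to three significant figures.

σ_allow = 803/3.1 = 259.0 MPa.
For a solid circular section σ = 32M/(πd³), so d³ = 32M/(π σ_allow) = 32×8.7000×10^7/(π×259.0) = 3.421×10^6 mm³.
d = 150.7 mm.

d = 151 mm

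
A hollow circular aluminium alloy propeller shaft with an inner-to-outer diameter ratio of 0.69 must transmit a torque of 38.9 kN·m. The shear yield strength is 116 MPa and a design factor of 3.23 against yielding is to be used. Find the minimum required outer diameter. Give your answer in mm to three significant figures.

τ_allow = 116/3.23 = 35.91 MPa.
For a hollow shaft τ = 16T/[πd_o³(1−k⁴)] with k = 0.69, so 1−k⁴ = 0.7733.
d_o³ = 16T/[π τ_allow (1−k⁴)] = 16×3.8900×10^7/(π×35.91×0.7733) = 7.133×10^6 mm³.
d_o = 192.5 mm.

d_o = 193 mm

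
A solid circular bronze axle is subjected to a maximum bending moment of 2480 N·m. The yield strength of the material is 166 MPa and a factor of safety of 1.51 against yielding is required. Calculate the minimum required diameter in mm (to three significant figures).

σ_allow = 166/1.51 = 109.9 MPa.
For a solid circular section σ = 32M/(πd³), so d³ = 32M/(π σ_allow) = 32×2480000/(π×109.9) = 229800 mm³.
d = 61.25 mm.

d = 61.3 mm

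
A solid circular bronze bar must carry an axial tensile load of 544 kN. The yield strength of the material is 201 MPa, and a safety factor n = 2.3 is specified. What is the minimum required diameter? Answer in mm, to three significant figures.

Allowable stress σ_allow = 201/2.3 = 87.39 MPa.
Required area A = F/σ_allow = 544000/87.39 = 6225 mm².
A = πd²/4 → d = √(4A/π) = 89.03 mm.

d = 89.0 mm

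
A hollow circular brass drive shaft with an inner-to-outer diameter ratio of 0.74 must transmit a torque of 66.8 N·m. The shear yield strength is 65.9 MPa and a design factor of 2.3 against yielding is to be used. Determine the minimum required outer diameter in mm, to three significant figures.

τ_allow = 65.9/2.3 = 28.65 MPa.
For a hollow shaft τ = 16T/[πd_o³(1−k⁴)] with k = 0.74, so 1−k⁴ = 0.7001.
d_o³ = 16T/[π τ_allow (1−k⁴)] = 16×66800/(π×28.65×0.7001) = 16960 mm³.
d_o = 25.69 mm.

d_o = 25.7 mm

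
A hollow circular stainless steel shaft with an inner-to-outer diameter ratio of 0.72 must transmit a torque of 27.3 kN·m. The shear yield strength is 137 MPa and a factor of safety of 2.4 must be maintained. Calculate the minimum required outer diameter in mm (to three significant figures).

d_o = 149 mm

τ_allow = 137/2.4 = 57.08 MPa.
For a hollow shaft τ = 16T/[πd_o³(1−k⁴)] with k = 0.72, so 1−k⁴ = 0.7313.
d_o³ = 16T/[π τ_allow (1−k⁴)] = 16×2.7300×10^7/(π×57.08×0.7313) = 3.331×10^6 mm³.
d_o = 149.3 mm.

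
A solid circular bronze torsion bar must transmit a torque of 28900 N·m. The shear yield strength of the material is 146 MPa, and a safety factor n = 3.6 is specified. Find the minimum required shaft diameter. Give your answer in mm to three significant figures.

Allowable shear stress τ_allow = 146/3.6 = 40.56 MPa.
For a solid shaft τ = 16T/(πd³), so d³ = 16T/(π τ_allow) = 16×2.8900×10^7/(π×40.56) = 3.629×10^6 mm³.
d = (3.629×10^6)^(1/3) = 153.7 mm.

d = 154 mm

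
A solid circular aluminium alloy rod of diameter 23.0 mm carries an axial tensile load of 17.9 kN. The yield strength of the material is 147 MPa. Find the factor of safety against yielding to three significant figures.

n = 3.41

A = πd²/4 = 415.5 mm².
σ = F/A = 17900/415.5 = 43.08 MPa.
n = 147/43.08 = 3.412.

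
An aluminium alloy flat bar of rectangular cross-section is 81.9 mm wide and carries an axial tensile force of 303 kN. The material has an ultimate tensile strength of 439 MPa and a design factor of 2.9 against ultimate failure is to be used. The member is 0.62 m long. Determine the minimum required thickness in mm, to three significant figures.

t = 24.4 mm

σ_allow = 439/2.9 = 151.4 MPa.
Required area A = F/σ_allow = 303000/151.4 = 2002 mm².
t = A/w = 2002/81.9 = 24.44 mm.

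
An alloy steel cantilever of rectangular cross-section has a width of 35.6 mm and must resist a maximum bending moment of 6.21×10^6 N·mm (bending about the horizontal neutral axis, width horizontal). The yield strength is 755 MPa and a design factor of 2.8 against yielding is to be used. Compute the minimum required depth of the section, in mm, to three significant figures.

σ_allow = 755/2.8 = 269.6 MPa.
For a rectangular section σ = 6M/(bh²), so h² = 6M/(b σ_allow) = 6×6210000/(35.6×269.6) = 3882 mm².
h = 62.30 mm.

h = 62.3 mm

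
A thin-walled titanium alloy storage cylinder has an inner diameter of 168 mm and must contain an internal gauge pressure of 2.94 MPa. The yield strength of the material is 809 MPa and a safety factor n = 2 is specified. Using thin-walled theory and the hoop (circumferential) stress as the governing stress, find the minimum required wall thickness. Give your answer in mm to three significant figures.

σ_allow = 809/2 = 404.5 MPa.
Hoop stress σ_h = pD/(2t), so t = pD/(2σ_allow) = 2.94×168/(2×404.5) = 0.6105 mm.

t = 0.611 mm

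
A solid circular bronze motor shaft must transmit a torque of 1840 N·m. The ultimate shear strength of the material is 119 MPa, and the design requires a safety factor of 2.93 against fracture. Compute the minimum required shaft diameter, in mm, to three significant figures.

d = 61.3 mm

Allowable shear stress τ_allow = 119/2.93 = 40.61 MPa.
For a solid shaft τ = 16T/(πd³), so d³ = 16T/(π τ_allow) = 16×1840000/(π×40.61) = 230700 mm³.
d = (230700)^(1/3) = 61.33 mm.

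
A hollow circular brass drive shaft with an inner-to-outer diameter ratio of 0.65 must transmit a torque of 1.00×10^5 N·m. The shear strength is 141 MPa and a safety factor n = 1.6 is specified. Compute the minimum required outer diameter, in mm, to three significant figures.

τ_allow = 141/1.6 = 88.12 MPa.
For a hollow shaft τ = 16T/[πd_o³(1−k⁴)] with k = 0.65, so 1−k⁴ = 0.8215.
d_o³ = 16T/[π τ_allow (1−k⁴)] = 16×1.0000×10^8/(π×88.12×0.8215) = 7.035×10^6 mm³.
d_o = 191.6 mm.

d_o = 192 mm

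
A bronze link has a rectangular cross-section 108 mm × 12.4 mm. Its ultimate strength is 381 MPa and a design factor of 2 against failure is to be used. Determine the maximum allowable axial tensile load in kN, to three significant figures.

σ_allow = 381/2 = 190.5 MPa.
A = 108×12.4 = 1339 mm².
F_allow = σ_allow × A = 190.5×1339 = 255100 N.

F_allow = 255 kN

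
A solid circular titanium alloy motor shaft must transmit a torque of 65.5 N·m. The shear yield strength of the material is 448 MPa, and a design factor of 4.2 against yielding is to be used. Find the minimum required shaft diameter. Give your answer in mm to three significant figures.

Allowable shear stress τ_allow = 448/4.2 = 106.7 MPa.
For a solid shaft τ = 16T/(πd³), so d³ = 16T/(π τ_allow) = 16×65500/(π×106.7) = 3127 mm³.
d = (3127)^(1/3) = 14.62 mm.

d = 14.6 mm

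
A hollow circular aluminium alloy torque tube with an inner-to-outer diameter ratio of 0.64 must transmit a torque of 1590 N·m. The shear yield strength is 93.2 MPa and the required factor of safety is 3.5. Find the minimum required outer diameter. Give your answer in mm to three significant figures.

τ_allow = 93.2/3.5 = 26.63 MPa.
For a hollow shaft τ = 16T/[πd_o³(1−k⁴)] with k = 0.64, so 1−k⁴ = 0.8322.
d_o³ = 16T/[π τ_allow (1−k⁴)] = 16×1590000/(π×26.63×0.8322) = 365400 mm³.
d_o = 71.49 mm.

d_o = 71.5 mm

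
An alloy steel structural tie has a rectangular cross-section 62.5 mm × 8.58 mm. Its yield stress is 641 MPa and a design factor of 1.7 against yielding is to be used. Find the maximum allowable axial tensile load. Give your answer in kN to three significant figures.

F_allow = 202 kN

σ_allow = 641/1.7 = 377.1 MPa.
A = 62.5×8.58 = 536.2 mm².
F_allow = σ_allow × A = 377.1×536.2 = 202200 N.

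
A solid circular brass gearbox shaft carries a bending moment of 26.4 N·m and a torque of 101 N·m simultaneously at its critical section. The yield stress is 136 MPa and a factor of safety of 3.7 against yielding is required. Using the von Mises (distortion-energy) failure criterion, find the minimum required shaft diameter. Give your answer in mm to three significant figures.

σ_allow = σ_y/n = 136/3.7 = 36.76 MPa.
For a solid shaft σ_b = 32M/(πd³) and τ = 16T/(πd³), so the von Mises stress is σ' = (16/πd³)·√(4M²+3T²).
√(4M²+3T²) = √(4×(26400)² + 3×(101000)²) = 182700 N·mm.
d³ = 16×182700/(π×36.76) = 25320 mm³.
d = 29.36 mm.

d = 29.4 mm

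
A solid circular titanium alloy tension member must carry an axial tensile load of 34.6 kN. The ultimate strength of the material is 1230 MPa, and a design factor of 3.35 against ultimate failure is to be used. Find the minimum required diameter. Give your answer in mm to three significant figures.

d = 11.0 mm

Allowable stress σ_allow = 1230/3.35 = 367.2 MPa.
Required area A = F/σ_allow = 34600/367.2 = 94.24 mm².
A = πd²/4 → d = √(4A/π) = 10.95 mm.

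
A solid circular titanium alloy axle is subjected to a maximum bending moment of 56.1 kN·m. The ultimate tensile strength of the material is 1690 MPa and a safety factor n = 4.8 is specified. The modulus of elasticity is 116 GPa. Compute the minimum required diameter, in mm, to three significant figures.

σ_allow = 1690/4.8 = 352.1 MPa.
For a solid circular section σ = 32M/(πd³), so d³ = 32M/(π σ_allow) = 32×5.6100×10^7/(π×352.1) = 1.623×10^6 mm³.
d = 117.5 mm.

d = 118 mm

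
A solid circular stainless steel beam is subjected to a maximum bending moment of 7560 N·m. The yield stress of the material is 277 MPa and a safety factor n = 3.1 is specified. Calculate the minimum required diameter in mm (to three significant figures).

σ_allow = 277/3.1 = 89.35 MPa.
For a solid circular section σ = 32M/(πd³), so d³ = 32M/(π σ_allow) = 32×7560000/(π×89.35) = 861800 mm³.
d = 95.16 mm.

d = 95.2 mm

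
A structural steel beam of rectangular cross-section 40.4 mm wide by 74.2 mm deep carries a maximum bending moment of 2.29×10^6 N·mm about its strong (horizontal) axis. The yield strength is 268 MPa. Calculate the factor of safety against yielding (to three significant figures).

Section modulus S = bh²/6 = 40.4×74.2²/6 = 37070 mm³.
σ = M/S = 2290000/37070 = 61.77 MPa.
n = 268/61.77 = 4.338.

n = 4.34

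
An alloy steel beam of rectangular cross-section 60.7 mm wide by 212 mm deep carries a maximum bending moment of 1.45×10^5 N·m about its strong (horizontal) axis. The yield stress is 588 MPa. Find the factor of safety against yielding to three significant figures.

n = 1.84

Section modulus S = bh²/6 = 60.7×212²/6 = 454700 mm³.
σ = M/S = 1.4500×10^8/454700 = 318.9 MPa.
n = 588/318.9 = 1.844.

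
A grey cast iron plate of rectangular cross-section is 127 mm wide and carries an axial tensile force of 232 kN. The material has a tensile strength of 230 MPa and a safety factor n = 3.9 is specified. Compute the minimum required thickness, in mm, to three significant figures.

σ_allow = 230/3.9 = 58.97 MPa.
Required area A = F/σ_allow = 232000/58.97 = 3934 mm².
t = A/w = 3934/127 = 30.98 mm.

t = 31.0 mm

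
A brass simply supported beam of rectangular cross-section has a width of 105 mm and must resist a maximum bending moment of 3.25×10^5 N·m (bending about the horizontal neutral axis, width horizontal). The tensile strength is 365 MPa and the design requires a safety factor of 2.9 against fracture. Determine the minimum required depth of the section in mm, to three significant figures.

h = 384 mm

σ_allow = 365/2.9 = 125.9 MPa.
For a rectangular section σ = 6M/(bh²), so h² = 6M/(b σ_allow) = 6×3.2500×10^8/(105×125.9) = 147600 mm².
h = 384.1 mm.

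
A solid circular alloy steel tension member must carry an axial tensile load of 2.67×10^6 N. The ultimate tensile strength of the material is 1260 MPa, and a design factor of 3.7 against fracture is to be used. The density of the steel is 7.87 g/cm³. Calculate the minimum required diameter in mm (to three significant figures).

d = 99.9 mm

Allowable stress σ_allow = 1260/3.7 = 340.5 MPa.
Required area A = F/σ_allow = 2670000/340.5 = 7840 mm².
A = πd²/4 → d = √(4A/π) = 99.91 mm.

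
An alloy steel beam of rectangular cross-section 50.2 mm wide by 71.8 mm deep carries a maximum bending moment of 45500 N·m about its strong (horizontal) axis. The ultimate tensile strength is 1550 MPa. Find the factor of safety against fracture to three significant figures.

Section modulus S = bh²/6 = 50.2×71.8²/6 = 43130 mm³.
σ = M/S = 4.5500×10^7/43130 = 1055 MPa.
n = 1550/1055 = 1.469.

n = 1.47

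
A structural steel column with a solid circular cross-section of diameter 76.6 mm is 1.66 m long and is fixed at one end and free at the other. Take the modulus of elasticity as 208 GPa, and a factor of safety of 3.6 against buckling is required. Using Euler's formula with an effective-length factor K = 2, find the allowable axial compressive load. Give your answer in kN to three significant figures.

P_allow = 87.4 kN

I = πd⁴/64 = π×76.6⁴/64 = 1.690×10^6 mm⁴.
Effective length L_e = KL = 2×1.66 m = 3320 mm.
Euler critical load P_cr = π²EI/L_e² = π²×208000×1.690×10^6/3320² = 314800 N.
P_allow = P_cr/n = 314800/3.6 = 87430 N.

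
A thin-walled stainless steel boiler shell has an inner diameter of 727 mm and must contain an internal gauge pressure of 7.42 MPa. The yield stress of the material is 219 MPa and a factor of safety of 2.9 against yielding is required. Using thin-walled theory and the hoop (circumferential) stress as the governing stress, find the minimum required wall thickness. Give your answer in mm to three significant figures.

t = 35.7 mm

σ_allow = 219/2.9 = 75.52 MPa.
Hoop stress σ_h = pD/(2t), so t = pD/(2σ_allow) = 7.42×727/(2×75.52) = 35.72 mm.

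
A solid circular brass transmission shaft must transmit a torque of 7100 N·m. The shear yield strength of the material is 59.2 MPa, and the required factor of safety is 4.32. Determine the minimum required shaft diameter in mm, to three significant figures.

d = 138 mm

Allowable shear stress τ_allow = 59.2/4.32 = 13.70 MPa.
For a solid shaft τ = 16T/(πd³), so d³ = 16T/(π τ_allow) = 16×7100000/(π×13.70) = 2.639×10^6 mm³.
d = (2.639×10^6)^(1/3) = 138.2 mm.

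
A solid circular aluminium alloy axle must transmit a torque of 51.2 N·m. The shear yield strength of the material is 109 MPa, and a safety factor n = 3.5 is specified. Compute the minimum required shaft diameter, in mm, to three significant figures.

Allowable shear stress τ_allow = 109/3.5 = 31.14 MPa.
For a solid shaft τ = 16T/(πd³), so d³ = 16T/(π τ_allow) = 16×51200/(π×31.14) = 8373 mm³.
d = (8373)^(1/3) = 20.31 mm.

d = 20.3 mm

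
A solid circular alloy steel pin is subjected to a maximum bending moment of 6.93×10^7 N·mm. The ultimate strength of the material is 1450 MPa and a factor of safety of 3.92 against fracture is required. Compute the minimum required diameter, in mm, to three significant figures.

d = 124 mm

σ_allow = 1450/3.92 = 369.9 MPa.
For a solid circular section σ = 32M/(πd³), so d³ = 32M/(π σ_allow) = 32×6.9300×10^7/(π×369.9) = 1.908×10^6 mm³.
d = 124.0 mm.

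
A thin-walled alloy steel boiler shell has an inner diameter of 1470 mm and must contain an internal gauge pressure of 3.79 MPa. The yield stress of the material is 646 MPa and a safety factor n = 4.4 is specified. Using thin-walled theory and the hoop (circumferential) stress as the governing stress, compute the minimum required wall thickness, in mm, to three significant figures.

t = 19.0 mm

σ_allow = 646/4.4 = 146.8 MPa.
Hoop stress σ_h = pD/(2t), so t = pD/(2σ_allow) = 3.79×1470/(2×146.8) = 18.97 mm.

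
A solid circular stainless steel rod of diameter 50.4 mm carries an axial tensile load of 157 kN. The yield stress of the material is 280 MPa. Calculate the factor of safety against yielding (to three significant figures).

n = 3.56

A = πd²/4 = 1995 mm².
σ = F/A = 157000/1995 = 78.70 MPa.
n = 280/78.70 = 3.558.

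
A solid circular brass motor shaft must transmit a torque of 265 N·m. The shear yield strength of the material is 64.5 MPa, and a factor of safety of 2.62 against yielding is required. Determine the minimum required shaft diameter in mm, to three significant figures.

Allowable shear stress τ_allow = 64.5/2.62 = 24.62 MPa.
For a solid shaft τ = 16T/(πd³), so d³ = 16T/(π τ_allow) = 16×265000/(π×24.62) = 54820 mm³.
d = (54820)^(1/3) = 37.99 mm.

d = 38.0 mm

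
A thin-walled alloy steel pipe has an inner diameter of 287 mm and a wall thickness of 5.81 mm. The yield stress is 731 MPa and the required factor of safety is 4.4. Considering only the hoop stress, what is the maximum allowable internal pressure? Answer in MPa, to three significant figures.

σ_allow = 731/4.4 = 166.1 MPa.
σ_h = pD/(2t) → p_allow = 2σ_allow t/D = 2×166.1×5.81/287 = 6.726 MPa.

p_allow = 6.73 MPa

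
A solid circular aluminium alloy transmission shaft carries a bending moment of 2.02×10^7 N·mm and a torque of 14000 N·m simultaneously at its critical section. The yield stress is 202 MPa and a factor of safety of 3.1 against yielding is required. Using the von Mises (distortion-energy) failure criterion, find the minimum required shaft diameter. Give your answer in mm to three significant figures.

d = 154 mm

σ_allow = σ_y/n = 202/3.1 = 65.16 MPa.
For a solid shaft σ_b = 32M/(πd³) and τ = 16T/(πd³), so the von Mises stress is σ' = (16/πd³)·√(4M²+3T²).
√(4M²+3T²) = √(4×(2.020×10^7)² + 3×(1.400×10^7)²) = 4.712×10^7 N·mm.
d³ = 16×4.712×10^7/(π×65.16) = 3.683×10^6 mm³.
d = 154.4 mm.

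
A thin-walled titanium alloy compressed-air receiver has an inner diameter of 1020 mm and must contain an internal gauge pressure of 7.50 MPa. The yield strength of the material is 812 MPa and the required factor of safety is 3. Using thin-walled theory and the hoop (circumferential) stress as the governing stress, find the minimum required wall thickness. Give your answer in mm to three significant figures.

σ_allow = 812/3 = 270.7 MPa.
Hoop stress σ_h = pD/(2t), so t = pD/(2σ_allow) = 7.50×1020/(2×270.7) = 14.13 mm.

t = 14.1 mm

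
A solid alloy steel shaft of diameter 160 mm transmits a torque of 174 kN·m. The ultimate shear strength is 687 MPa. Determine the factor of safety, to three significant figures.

n = 3.18

τ = 16T/(πd³) = 16×1.7400×10^8/(π×160³) = 216.4 MPa.
n = τ_limit/τ = 687/216.4 = 3.175.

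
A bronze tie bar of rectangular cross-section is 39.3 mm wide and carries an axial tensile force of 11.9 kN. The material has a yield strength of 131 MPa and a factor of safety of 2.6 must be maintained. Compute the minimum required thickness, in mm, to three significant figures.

t = 6.01 mm

σ_allow = 131/2.6 = 50.38 MPa.
Required area A = F/σ_allow = 11900/50.38 = 236.2 mm².
t = A/w = 236.2/39.3 = 6.010 mm.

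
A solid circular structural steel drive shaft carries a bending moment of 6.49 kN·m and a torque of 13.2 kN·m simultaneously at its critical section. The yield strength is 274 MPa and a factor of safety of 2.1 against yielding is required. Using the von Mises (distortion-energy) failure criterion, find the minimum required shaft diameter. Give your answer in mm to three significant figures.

d = 101 mm

σ_allow = σ_y/n = 274/2.1 = 130.5 MPa.
For a solid shaft σ_b = 32M/(πd³) and τ = 16T/(πd³), so the von Mises stress is σ' = (16/πd³)·√(4M²+3T²).
√(4M²+3T²) = √(4×(6.490×10^6)² + 3×(1.320×10^7)²) = 2.629×10^7 N·mm.
d³ = 16×2.629×10^7/(π×130.5) = 1.026×10^6 mm³.
d = 100.9 mm.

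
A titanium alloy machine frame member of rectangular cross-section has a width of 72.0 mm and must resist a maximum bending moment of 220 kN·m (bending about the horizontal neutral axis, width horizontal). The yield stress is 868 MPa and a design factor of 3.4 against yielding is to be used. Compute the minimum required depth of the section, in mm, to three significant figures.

h = 268 mm

σ_allow = 868/3.4 = 255.3 MPa.
For a rectangular section σ = 6M/(bh²), so h² = 6M/(b σ_allow) = 6×2.2000×10^8/(72.0×255.3) = 71810 mm².
h = 268.0 mm.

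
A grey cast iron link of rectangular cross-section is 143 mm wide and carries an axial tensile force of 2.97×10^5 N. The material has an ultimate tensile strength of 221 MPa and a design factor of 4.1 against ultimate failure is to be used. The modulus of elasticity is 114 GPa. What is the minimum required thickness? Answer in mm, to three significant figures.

t = 38.5 mm

σ_allow = 221/4.1 = 53.90 MPa.
Required area A = F/σ_allow = 297000/53.90 = 5510 mm².
t = A/w = 5510/143 = 38.53 mm.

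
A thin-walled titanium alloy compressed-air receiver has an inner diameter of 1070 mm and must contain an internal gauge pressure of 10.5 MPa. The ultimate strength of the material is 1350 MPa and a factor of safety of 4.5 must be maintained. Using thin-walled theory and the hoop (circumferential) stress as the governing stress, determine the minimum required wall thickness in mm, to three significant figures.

σ_allow = 1350/4.5 = 300.0 MPa.
Hoop stress σ_h = pD/(2t), so t = pD/(2σ_allow) = 10.5×1070/(2×300.0) = 18.73 mm.

t = 18.7 mm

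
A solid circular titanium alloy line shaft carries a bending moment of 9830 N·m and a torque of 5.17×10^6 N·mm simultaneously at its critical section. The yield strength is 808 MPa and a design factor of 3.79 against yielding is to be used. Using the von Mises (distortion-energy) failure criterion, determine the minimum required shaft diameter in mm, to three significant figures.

σ_allow = σ_y/n = 808/3.79 = 213.2 MPa.
For a solid shaft σ_b = 32M/(πd³) and τ = 16T/(πd³), so the von Mises stress is σ' = (16/πd³)·√(4M²+3T²).
√(4M²+3T²) = √(4×(9.830×10^6)² + 3×(5.170×10^6)²) = 2.160×10^7 N·mm.
d³ = 16×2.160×10^7/(π×213.2) = 516100 mm³.
d = 80.21 mm.

d = 80.2 mm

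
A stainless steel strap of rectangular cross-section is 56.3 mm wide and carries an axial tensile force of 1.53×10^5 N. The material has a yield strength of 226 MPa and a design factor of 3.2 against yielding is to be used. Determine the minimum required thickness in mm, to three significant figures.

σ_allow = 226/3.2 = 70.62 MPa.
Required area A = F/σ_allow = 153000/70.62 = 2166 mm².
t = A/w = 2166/56.3 = 38.48 mm.

t = 38.5 mm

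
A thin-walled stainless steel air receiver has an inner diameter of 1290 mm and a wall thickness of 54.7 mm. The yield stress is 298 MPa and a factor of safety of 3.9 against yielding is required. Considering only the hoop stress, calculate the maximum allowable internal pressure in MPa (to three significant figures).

σ_allow = 298/3.9 = 76.41 MPa.
σ_h = pD/(2t) → p_allow = 2σ_allow t/D = 2×76.41×54.7/1290 = 6.480 MPa.

p_allow = 6.48 MPa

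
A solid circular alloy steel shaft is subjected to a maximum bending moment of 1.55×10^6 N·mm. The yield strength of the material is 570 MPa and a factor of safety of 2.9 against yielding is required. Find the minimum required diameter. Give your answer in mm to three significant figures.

σ_allow = 570/2.9 = 196.6 MPa.
For a solid circular section σ = 32M/(πd³), so d³ = 32M/(π σ_allow) = 32×1550000/(π×196.6) = 80330 mm³.
d = 43.15 mm.

d = 43.1 mm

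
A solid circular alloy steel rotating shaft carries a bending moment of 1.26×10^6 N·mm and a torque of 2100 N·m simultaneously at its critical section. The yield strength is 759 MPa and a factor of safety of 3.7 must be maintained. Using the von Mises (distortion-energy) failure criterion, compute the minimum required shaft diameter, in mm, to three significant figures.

σ_allow = σ_y/n = 759/3.7 = 205.1 MPa.
For a solid shaft σ_b = 32M/(πd³) and τ = 16T/(πd³), so the von Mises stress is σ' = (16/πd³)·√(4M²+3T²).
√(4M²+3T²) = √(4×(1.260×10^6)² + 3×(2.100×10^6)²) = 4.425×10^6 N·mm.
d³ = 16×4.425×10^6/(π×205.1) = 109900 mm³.
d = 47.89 mm.

d = 47.9 mm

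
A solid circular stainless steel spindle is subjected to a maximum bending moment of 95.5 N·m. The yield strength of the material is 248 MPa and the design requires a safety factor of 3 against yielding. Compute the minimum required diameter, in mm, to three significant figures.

σ_allow = 248/3 = 82.67 MPa.
For a solid circular section σ = 32M/(πd³), so d³ = 32M/(π σ_allow) = 32×95500/(π×82.67) = 11770 mm³.
d = 22.75 mm.

d = 22.7 mm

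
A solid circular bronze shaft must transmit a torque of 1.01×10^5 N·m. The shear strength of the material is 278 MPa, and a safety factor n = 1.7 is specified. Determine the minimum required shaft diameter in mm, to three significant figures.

d = 147 mm

Allowable shear stress τ_allow = 278/1.7 = 163.5 MPa.
For a solid shaft τ = 16T/(πd³), so d³ = 16T/(π τ_allow) = 16×1.0100×10^8/(π×163.5) = 3.146×10^6 mm³.
d = (3.146×10^6)^(1/3) = 146.5 mm.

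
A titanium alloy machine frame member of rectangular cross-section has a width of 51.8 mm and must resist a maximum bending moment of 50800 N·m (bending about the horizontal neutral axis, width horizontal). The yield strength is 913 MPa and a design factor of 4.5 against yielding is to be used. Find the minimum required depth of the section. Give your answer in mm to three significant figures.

σ_allow = 913/4.5 = 202.9 MPa.
For a rectangular section σ = 6M/(bh²), so h² = 6M/(b σ_allow) = 6×5.0800×10^7/(51.8×202.9) = 29000 mm².
h = 170.3 mm.

h = 170 mm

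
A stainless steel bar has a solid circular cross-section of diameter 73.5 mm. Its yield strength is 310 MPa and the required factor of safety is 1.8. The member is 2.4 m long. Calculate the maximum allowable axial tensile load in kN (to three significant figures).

F_allow = 731 kN

σ_allow = 310/1.8 = 172.2 MPa.
A = πd²/4 = π×73.5²/4 = 4243 mm².
F_allow = σ_allow × A = 172.2×4243 = 730700 N.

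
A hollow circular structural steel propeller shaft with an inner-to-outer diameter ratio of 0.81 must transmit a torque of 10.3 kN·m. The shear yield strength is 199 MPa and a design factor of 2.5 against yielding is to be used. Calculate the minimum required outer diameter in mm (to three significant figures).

τ_allow = 199/2.5 = 79.60 MPa.
For a hollow shaft τ = 16T/[πd_o³(1−k⁴)] with k = 0.81, so 1−k⁴ = 0.5695.
d_o³ = 16T/[π τ_allow (1−k⁴)] = 16×1.0300×10^7/(π×79.60×0.5695) = 1.157×10^6 mm³.
d_o = 105.0 mm.

d_o = 105 mm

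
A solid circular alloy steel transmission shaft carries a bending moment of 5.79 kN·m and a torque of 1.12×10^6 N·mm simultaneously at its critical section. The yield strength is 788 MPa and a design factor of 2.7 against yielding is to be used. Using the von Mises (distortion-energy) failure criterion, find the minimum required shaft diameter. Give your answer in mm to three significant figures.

σ_allow = σ_y/n = 788/2.7 = 291.9 MPa.
For a solid shaft σ_b = 32M/(πd³) and τ = 16T/(πd³), so the von Mises stress is σ' = (16/πd³)·√(4M²+3T²).
√(4M²+3T²) = √(4×(5.790×10^6)² + 3×(1.120×10^6)²) = 1.174×10^7 N·mm.
d³ = 16×1.174×10^7/(π×291.9) = 204900 mm³.
d = 58.95 mm.

d = 59.0 mm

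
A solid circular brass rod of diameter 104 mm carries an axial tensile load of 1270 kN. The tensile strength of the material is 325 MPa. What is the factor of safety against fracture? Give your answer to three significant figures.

n = 2.17

A = πd²/4 = 8495 mm².
σ = F/A = 1270000/8495 = 149.5 MPa.
n = 325/149.5 = 2.174.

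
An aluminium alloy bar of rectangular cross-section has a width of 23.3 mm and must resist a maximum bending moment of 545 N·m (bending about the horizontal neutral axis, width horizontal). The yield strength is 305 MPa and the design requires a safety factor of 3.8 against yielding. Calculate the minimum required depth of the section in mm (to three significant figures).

σ_allow = 305/3.8 = 80.26 MPa.
For a rectangular section σ = 6M/(bh²), so h² = 6M/(b σ_allow) = 6×545000/(23.3×80.26) = 1749 mm².
h = 41.82 mm.

h = 41.8 mm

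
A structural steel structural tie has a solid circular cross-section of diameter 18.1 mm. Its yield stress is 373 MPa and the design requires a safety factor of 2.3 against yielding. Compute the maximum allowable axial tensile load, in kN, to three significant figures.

σ_allow = 373/2.3 = 162.2 MPa.
A = πd²/4 = π×18.1²/4 = 257.3 mm².
F_allow = σ_allow × A = 162.2×257.3 = 41730 N.

F_allow = 41.7 kN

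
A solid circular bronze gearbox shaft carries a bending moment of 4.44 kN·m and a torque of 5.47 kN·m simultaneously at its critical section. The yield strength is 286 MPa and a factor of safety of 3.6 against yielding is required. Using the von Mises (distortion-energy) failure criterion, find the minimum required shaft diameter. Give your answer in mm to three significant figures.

σ_allow = σ_y/n = 286/3.6 = 79.44 MPa.
For a solid shaft σ_b = 32M/(πd³) and τ = 16T/(πd³), so the von Mises stress is σ' = (16/πd³)·√(4M²+3T²).
√(4M²+3T²) = √(4×(4.440×10^6)² + 3×(5.470×10^6)²) = 1.299×10^7 N·mm.
d³ = 16×1.299×10^7/(π×79.44) = 832400 mm³.
d = 94.07 mm.

d = 94.1 mm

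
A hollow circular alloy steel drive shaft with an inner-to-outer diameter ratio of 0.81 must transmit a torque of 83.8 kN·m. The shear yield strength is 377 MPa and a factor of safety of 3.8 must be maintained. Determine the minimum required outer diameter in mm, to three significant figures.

τ_allow = 377/3.8 = 99.21 MPa.
For a hollow shaft τ = 16T/[πd_o³(1−k⁴)] with k = 0.81, so 1−k⁴ = 0.5695.
d_o³ = 16T/[π τ_allow (1−k⁴)] = 16×8.3800×10^7/(π×99.21×0.5695) = 7.553×10^6 mm³.
d_o = 196.2 mm.

d_o = 196 mm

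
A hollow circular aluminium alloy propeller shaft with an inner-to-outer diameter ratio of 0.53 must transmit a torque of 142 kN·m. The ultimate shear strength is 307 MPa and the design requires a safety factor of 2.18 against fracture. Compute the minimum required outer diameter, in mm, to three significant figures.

τ_allow = 307/2.18 = 140.8 MPa.
For a hollow shaft τ = 16T/[πd_o³(1−k⁴)] with k = 0.53, so 1−k⁴ = 0.9211.
d_o³ = 16T/[π τ_allow (1−k⁴)] = 16×1.4200×10^8/(π×140.8×0.9211) = 5.575×10^6 mm³.
d_o = 177.3 mm.

d_o = 177 mm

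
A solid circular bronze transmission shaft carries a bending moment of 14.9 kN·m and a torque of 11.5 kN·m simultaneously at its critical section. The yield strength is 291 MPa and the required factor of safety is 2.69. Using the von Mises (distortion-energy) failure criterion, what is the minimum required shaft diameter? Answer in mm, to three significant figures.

σ_allow = σ_y/n = 291/2.69 = 108.2 MPa.
For a solid shaft σ_b = 32M/(πd³) and τ = 16T/(πd³), so the von Mises stress is σ' = (16/πd³)·√(4M²+3T²).
√(4M²+3T²) = √(4×(1.490×10^7)² + 3×(1.150×10^7)²) = 3.584×10^7 N·mm.
d³ = 16×3.584×10^7/(π×108.2) = 1.688×10^6 mm³.
d = 119.1 mm.

d = 119 mm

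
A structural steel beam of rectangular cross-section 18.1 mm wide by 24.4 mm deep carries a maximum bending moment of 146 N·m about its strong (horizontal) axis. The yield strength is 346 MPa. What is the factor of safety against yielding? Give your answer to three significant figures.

n = 4.26

Section modulus S = bh²/6 = 18.1×24.4²/6 = 1796 mm³.
σ = M/S = 146000/1796 = 81.29 MPa.
n = 346/81.29 = 4.256.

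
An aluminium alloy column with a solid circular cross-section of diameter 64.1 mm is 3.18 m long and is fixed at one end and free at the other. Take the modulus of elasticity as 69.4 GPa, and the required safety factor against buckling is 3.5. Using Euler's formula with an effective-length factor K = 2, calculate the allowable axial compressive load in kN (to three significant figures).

P_allow = 4.01 kN

I = πd⁴/64 = π×64.1⁴/64 = 828700 mm⁴.
Effective length L_e = KL = 2×3.18 m = 6360 mm.
Euler critical load P_cr = π²EI/L_e² = π²×69400×828700/6360² = 14030 N.
P_allow = P_cr/n = 14030/3.5 = 4009 N.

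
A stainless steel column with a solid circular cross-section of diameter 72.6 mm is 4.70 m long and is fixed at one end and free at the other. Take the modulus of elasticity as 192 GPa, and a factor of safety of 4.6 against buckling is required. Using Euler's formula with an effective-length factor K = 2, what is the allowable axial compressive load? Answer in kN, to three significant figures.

I = πd⁴/64 = π×72.6⁴/64 = 1.364×10^6 mm⁴.
Effective length L_e = KL = 2×4.70 m = 9400 mm.
Euler critical load P_cr = π²EI/L_e² = π²×192000×1.364×10^6/9400² = 29250 N.
P_allow = P_cr/n = 29250/4.6 = 6358 N.

P_allow = 6.36 kN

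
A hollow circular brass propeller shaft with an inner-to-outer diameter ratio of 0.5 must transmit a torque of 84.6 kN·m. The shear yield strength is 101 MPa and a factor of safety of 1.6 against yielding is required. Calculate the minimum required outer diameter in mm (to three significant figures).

d_o = 194 mm

τ_allow = 101/1.6 = 63.12 MPa.
For a hollow shaft τ = 16T/[πd_o³(1−k⁴)] with k = 0.5, so 1−k⁴ = 0.9375.
d_o³ = 16T/[π τ_allow (1−k⁴)] = 16×8.4600×10^7/(π×63.12×0.9375) = 7.281×10^6 mm³.
d_o = 193.8 mm.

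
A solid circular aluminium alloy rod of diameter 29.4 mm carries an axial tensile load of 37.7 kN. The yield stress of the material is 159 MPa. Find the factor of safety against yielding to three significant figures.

A = πd²/4 = 678.9 mm².
σ = F/A = 37700/678.9 = 55.53 MPa.
n = 159/55.53 = 2.863.

n = 2.86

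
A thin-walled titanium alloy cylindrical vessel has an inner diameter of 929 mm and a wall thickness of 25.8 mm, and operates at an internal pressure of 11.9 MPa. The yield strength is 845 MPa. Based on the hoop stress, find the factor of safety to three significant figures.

n = 3.94

σ_h = pD/(2t) = 11.9×929/(2×25.8) = 214.2 MPa.
n = 845/214.2 = 3.944.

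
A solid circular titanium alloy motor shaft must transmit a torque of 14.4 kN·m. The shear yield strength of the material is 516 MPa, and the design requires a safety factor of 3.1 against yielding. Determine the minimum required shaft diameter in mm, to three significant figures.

Allowable shear stress τ_allow = 516/3.1 = 166.5 MPa.
For a solid shaft τ = 16T/(πd³), so d³ = 16T/(π τ_allow) = 16×1.4400×10^7/(π×166.5) = 440600 mm³.
d = (440600)^(1/3) = 76.09 mm.

d = 76.1 mm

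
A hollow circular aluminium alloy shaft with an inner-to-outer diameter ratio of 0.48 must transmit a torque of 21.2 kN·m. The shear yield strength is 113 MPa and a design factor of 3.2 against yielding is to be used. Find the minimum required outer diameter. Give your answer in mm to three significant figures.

d_o = 148 mm

τ_allow = 113/3.2 = 35.31 MPa.
For a hollow shaft τ = 16T/[πd_o³(1−k⁴)] with k = 0.48, so 1−k⁴ = 0.9469.
d_o³ = 16T/[π τ_allow (1−k⁴)] = 16×2.1200×10^7/(π×35.31×0.9469) = 3.229×10^6 mm³.
d_o = 147.8 mm.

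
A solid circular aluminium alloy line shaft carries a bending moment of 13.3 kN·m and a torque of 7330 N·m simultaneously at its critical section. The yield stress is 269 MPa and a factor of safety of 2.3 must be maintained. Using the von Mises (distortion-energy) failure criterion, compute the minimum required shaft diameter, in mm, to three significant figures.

σ_allow = σ_y/n = 269/2.3 = 117.0 MPa.
For a solid shaft σ_b = 32M/(πd³) and τ = 16T/(πd³), so the von Mises stress is σ' = (16/πd³)·√(4M²+3T²).
√(4M²+3T²) = √(4×(1.330×10^7)² + 3×(7.330×10^6)²) = 2.947×10^7 N·mm.
d³ = 16×2.947×10^7/(π×117.0) = 1.283×10^6 mm³.
d = 108.7 mm.

d = 109 mm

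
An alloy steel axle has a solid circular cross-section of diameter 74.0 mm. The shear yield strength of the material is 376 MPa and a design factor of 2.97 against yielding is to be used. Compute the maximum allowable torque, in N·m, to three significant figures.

τ_allow = 376/2.97 = 126.6 MPa.
For a solid shaft T_allow = τ_allow·πd³/16; πd³/16 = π×74.0³/16 = 79570 mm³.
T_allow = 126.6×79570 = 1.007×10^7 N·mm = 10070 N·m.

T_allow = 10100 N·m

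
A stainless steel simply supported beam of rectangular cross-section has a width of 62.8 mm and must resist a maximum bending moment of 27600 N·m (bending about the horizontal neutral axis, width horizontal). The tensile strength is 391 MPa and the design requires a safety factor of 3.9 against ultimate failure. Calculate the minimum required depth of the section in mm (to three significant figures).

σ_allow = 391/3.9 = 100.3 MPa.
For a rectangular section σ = 6M/(bh²), so h² = 6M/(b σ_allow) = 6×2.7600×10^7/(62.8×100.3) = 26300 mm².
h = 162.2 mm.

h = 162 mm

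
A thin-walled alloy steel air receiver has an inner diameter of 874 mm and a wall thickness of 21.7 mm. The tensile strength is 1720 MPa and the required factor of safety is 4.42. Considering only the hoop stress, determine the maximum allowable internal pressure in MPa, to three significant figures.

σ_allow = 1720/4.42 = 389.1 MPa.
σ_h = pD/(2t) → p_allow = 2σ_allow t/D = 2×389.1×21.7/874 = 19.32 MPa.

p_allow = 19.3 MPa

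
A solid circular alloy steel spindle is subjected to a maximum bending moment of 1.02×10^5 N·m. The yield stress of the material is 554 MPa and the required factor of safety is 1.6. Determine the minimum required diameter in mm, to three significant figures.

σ_allow = 554/1.6 = 346.2 MPa.
For a solid circular section σ = 32M/(πd³), so d³ = 32M/(π σ_allow) = 32×1.0200×10^8/(π×346.2) = 3.001×10^6 mm³.
d = 144.2 mm.

d = 144 mm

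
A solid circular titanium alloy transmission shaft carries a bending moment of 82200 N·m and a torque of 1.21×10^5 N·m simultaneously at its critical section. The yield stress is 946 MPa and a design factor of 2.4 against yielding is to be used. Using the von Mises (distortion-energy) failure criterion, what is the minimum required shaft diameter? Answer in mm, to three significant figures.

d = 151 mm

σ_allow = σ_y/n = 946/2.4 = 394.2 MPa.
For a solid shaft σ_b = 32M/(πd³) and τ = 16T/(πd³), so the von Mises stress is σ' = (16/πd³)·√(4M²+3T²).
√(4M²+3T²) = √(4×(8.220×10^7)² + 3×(1.210×10^8)²) = 2.664×10^8 N·mm.
d³ = 16×2.664×10^8/(π×394.2) = 3.442×10^6 mm³.
d = 151.0 mm.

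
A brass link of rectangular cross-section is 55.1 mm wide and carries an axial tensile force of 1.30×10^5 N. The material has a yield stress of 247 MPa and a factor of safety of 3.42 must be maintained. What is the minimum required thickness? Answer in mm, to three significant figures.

t = 32.7 mm

σ_allow = 247/3.42 = 72.22 MPa.
Required area A = F/σ_allow = 130000/72.22 = 1800 mm².
t = A/w = 1800/55.1 = 32.67 mm.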